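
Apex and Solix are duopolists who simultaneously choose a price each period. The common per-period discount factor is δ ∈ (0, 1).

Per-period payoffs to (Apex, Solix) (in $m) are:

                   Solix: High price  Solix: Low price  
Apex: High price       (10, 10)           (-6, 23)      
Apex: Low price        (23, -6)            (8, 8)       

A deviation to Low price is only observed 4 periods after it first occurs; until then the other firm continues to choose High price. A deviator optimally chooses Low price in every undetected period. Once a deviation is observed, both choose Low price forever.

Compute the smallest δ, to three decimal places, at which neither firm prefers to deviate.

Deviating for the 4 undetected periods gains 23−10 = 13 per period over cooperation, then loses 10−8 = 2 per period forever once punishment starts.
Gain: 13(1 + δ + … + δ^3); loss: 2·δ^4/(1−δ).
No profitable deviation ⇔ 13(1−δ^4) ≤ 2·δ^4, i.e. δ^4 ≥ 13/(13+2) = 13/15.
Hence δ ≥ (13/15)^(1/4) ≈ 0.965.

0.965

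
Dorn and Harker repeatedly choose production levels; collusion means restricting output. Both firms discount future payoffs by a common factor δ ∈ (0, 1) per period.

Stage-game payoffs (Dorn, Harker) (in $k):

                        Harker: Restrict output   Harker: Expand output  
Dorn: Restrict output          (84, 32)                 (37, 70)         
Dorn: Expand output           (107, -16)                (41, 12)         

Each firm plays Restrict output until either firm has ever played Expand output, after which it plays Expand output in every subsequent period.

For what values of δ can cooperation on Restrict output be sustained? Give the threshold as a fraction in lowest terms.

19/29

Dorn: cooperation gives 84 each period; deviation gives 107 once then 41 forever.
  84/(1−δ) ≥ 107 + 41δ/(1−δ) ⇒ δ ≥ 23/66.
Harker: cooperation gives 32 each period; deviation gives 70 once then 12 forever.
  δ ≥ 38/58 = 19/29.
Both must hold, so the binding constraint is Harker's: δ ≥ 19/29.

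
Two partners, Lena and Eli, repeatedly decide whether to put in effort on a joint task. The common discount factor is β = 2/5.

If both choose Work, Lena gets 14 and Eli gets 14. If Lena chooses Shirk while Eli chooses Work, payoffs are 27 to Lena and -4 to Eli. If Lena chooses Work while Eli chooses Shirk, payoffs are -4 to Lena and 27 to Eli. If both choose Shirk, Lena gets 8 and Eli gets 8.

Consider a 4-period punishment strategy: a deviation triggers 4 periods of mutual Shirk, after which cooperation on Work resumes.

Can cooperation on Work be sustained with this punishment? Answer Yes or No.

Comparing payoff streams over the 5 periods until play realigns: cooperate → 14(1+β+…+β^4); deviate → 27 + 8(β+…+β^4).
Cooperation is sustained iff (14−8)(β+…+β^4) ≥ 27−14.
β+…+β^4 = 2/5·(1−(2/5)^4)/(1−2/5) = 0.6496, and (27−14)/(14−8) = 2.1667.
0.6496 < 2.1667, so cooperation is not sustainable.

No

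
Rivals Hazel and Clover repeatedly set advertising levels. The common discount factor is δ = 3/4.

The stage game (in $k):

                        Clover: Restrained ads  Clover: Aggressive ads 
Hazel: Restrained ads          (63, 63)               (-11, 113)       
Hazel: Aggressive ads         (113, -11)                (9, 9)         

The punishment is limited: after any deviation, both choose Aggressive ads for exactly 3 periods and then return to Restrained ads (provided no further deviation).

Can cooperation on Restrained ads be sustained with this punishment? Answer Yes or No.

Comparing payoff streams over the 4 periods until play realigns: cooperate → 63(1+δ+…+δ^3); deviate → 113 + 9(δ+…+δ^3).
Cooperation is sustained iff (63−9)(δ+…+δ^3) ≥ 113−63.
δ+…+δ^3 = 3/4·(1−(3/4)^3)/(1−3/4) = 1.7344, and (113−63)/(63−9) = 0.9259.
1.7344 ≥ 0.9259, so cooperation is sustainable.

Yes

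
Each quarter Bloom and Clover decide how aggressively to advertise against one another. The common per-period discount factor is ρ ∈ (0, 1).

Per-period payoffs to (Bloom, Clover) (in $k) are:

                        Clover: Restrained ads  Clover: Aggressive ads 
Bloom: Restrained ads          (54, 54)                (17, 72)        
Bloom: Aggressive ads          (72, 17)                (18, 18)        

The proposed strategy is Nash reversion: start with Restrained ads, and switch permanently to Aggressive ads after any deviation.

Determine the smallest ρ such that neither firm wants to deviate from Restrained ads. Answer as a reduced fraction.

1/3

One-period gain from deviating is 72 − 54 = 18. The loss is 54 − 18 = 36 in every subsequent period, with present value 36·ρ/(1−ρ).
Deviation is unprofitable when 36·ρ/(1−ρ) ≥ 18, i.e. ρ/(1−ρ) ≥ 1/2.
Equivalently ρ ≥ 18/(18+36) = 1/3.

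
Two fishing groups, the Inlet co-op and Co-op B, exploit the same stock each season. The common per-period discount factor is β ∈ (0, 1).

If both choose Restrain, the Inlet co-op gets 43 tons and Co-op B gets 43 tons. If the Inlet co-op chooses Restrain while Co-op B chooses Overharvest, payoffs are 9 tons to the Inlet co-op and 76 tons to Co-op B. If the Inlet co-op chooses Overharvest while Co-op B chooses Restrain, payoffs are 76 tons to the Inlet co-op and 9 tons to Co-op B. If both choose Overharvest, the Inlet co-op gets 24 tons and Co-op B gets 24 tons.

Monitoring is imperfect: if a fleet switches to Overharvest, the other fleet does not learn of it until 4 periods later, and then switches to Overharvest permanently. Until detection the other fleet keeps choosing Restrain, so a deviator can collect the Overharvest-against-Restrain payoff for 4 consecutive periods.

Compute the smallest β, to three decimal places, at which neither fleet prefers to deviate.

0.893

The best deviation is to choose Overharvest for all 4 undetected periods, earning 76 each, then 24 forever once detected.
Deviation value: 76(1−β^4)/(1−β) + 24β^4/(1−β); cooperation value: 43/(1−β).
IC: 43 ≥ 76(1−β^4) + 24β^4 = 76 − 52β^4.
So β^4 ≥ 33/52, giving β ≥ (33/52)^(1/4) ≈ 0.893.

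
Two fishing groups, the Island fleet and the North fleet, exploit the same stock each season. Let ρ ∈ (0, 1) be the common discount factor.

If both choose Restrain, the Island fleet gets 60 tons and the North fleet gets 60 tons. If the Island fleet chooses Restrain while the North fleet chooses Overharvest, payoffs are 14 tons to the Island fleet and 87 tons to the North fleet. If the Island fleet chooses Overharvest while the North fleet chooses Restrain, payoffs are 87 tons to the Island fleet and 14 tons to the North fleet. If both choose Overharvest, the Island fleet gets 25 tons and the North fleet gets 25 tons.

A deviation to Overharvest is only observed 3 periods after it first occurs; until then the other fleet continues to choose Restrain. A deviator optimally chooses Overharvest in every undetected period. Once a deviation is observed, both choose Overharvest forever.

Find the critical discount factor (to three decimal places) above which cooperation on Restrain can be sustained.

0.758

Deviating for the 3 undetected periods gains 87−60 = 27 per period over cooperation, then loses 60−25 = 35 per period forever once punishment starts.
Gain: 27(1 + ρ + … + ρ^2); loss: 35·ρ^3/(1−ρ).
No profitable deviation ⇔ 27(1−ρ^3) ≤ 35·ρ^3, i.e. ρ^3 ≥ 27/(27+35) = 27/62.
Hence ρ ≥ (27/62)^(1/3) ≈ 0.758.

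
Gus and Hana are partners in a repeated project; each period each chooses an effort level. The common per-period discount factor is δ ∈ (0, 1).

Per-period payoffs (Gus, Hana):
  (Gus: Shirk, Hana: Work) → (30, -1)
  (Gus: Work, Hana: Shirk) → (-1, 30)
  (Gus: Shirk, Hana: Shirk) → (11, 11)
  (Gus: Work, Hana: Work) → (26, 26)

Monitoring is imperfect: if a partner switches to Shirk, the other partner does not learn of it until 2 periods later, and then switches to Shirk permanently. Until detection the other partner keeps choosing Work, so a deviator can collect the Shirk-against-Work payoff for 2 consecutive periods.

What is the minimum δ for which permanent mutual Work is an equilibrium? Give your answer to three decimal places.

0.459

Deviating for the 2 undetected periods gains 30−26 = 4 per period over cooperation, then loses 26−11 = 15 per period forever once punishment starts.
Gain: 4(1 + δ + … + δ^1); loss: 15·δ^2/(1−δ).
No profitable deviation ⇔ 4(1−δ^2) ≤ 15·δ^2, i.e. δ^2 ≥ 4/(4+15) = 4/19.
Hence δ ≥ (4/19)^(1/2) ≈ 0.459.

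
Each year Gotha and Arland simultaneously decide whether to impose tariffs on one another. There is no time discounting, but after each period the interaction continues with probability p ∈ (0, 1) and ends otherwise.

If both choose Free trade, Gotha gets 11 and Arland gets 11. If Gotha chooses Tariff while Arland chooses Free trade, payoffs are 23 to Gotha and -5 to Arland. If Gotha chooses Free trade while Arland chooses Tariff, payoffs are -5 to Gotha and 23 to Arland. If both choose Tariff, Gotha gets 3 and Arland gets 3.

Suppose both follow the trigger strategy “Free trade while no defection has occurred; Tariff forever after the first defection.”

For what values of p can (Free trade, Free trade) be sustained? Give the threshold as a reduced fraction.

With no time discounting, the continuation probability p plays the role of the discount factor.
Grim-trigger IC: 11/(1−p) ≥ 23 + 3p/(1−p) ⇒ p ≥ (23−11)/(23−3) = 3/5.

3/5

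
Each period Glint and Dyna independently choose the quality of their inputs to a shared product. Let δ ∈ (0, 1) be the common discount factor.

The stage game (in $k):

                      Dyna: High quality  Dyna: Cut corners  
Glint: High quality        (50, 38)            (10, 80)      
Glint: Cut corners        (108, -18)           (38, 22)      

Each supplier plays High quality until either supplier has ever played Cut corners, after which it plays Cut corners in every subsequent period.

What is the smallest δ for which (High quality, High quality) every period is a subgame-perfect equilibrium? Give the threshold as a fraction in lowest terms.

Glint: cooperation gives 50 each period; deviation gives 108 once then 38 forever.
  50/(1−δ) ≥ 108 + 38δ/(1−δ) ⇒ δ ≥ 58/70 = 29/35.
Dyna: cooperation gives 38 each period; deviation gives 80 once then 22 forever.
  δ ≥ 42/58 = 21/29.
Both must hold, so the binding constraint is Glint's: δ ≥ 29/35.

29/35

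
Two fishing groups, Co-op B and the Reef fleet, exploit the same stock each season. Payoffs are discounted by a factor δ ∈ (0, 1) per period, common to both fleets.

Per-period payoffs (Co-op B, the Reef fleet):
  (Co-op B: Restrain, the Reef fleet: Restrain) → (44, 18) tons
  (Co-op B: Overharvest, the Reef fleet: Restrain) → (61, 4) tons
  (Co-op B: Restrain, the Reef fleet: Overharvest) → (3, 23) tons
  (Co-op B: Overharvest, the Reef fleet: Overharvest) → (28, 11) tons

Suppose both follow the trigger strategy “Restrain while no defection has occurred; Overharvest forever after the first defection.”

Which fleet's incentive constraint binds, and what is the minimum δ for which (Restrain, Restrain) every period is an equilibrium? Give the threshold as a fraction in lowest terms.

Co-op B: cooperation gives 44 each period; deviation gives 61 once then 28 forever.
  44/(1−δ) ≥ 61 + 28δ/(1−δ) ⇒ δ ≥ 17/33.
the Reef fleet: cooperation gives 18 each period; deviation gives 23 once then 11 forever.
  δ ≥ 5/12.
Both must hold, so the binding constraint is Co-op B's: δ ≥ 17/33.

Co-op B; δ ≥ 17/33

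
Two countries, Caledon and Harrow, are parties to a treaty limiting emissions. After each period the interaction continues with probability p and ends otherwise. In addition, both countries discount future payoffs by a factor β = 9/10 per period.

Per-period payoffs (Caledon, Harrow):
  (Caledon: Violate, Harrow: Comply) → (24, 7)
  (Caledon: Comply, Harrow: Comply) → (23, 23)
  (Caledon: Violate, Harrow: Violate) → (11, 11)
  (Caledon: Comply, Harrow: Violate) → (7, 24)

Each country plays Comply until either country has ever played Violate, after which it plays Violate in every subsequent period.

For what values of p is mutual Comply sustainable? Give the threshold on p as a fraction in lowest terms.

With continuation probability p and discount β, the effective per-period discount factor is βp.
Grim-trigger IC: βp ≥ (24−23)/(24−11) = 1/13.
So p ≥ (1/13)/(9/10) = 10/117.

10/117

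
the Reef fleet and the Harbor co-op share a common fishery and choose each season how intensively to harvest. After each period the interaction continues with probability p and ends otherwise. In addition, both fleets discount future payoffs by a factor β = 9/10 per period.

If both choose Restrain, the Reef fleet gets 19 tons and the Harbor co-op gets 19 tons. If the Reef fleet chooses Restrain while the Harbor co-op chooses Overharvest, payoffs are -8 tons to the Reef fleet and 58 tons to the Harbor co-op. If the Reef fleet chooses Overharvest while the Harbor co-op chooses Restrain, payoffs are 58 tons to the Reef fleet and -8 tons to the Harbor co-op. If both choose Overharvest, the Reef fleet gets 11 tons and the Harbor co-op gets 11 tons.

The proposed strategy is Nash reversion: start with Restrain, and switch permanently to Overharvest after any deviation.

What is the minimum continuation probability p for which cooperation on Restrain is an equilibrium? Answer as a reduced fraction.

With continuation probability p and discount β, the effective per-period discount factor is βp.
Grim-trigger IC: βp ≥ (58−19)/(58−11) = 39/47.
So p ≥ (39/47)/(9/10) = 130/141.

130/141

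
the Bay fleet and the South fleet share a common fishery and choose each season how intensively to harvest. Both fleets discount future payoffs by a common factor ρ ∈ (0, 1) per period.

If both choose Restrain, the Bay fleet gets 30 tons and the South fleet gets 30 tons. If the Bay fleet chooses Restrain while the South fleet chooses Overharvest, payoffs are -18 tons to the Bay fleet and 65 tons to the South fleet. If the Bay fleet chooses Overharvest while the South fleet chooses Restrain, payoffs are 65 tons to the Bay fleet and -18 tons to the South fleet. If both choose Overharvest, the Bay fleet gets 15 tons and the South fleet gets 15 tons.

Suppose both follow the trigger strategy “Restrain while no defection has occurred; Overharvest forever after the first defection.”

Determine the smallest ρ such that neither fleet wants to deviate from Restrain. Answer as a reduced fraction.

7/10

One-period gain from deviating is 65 − 30 = 35. The loss is 30 − 15 = 15 in every subsequent period, with present value 15·ρ/(1−ρ).
Deviation is unprofitable when 15·ρ/(1−ρ) ≥ 35, i.e. ρ/(1−ρ) ≥ 7/3.
Equivalently ρ ≥ 35/(35+15) = 7/10.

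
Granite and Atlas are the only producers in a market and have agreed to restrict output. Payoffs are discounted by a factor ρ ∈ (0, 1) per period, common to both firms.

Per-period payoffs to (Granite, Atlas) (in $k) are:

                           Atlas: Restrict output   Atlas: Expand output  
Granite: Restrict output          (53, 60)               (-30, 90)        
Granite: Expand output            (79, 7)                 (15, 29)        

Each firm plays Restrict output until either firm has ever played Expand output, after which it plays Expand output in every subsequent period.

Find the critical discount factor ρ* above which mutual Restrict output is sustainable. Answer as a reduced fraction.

Granite's threshold: (79−53)/(79−15) = 13/32.
Atlas's threshold: (90−60)/(90−29) = 30/61.
13/32 < 30/61, so Atlas binds and ρ* = 30/61.

30/61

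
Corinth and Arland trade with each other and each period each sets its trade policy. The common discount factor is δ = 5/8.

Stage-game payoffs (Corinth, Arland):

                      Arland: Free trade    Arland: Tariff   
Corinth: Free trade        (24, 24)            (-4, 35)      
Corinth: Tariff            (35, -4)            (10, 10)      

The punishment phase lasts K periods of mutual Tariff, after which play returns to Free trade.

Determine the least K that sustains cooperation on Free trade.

2

Need Σ_{k=1}^{K} δ^k ≥ (35−24)/(24−10) = 0.7857 at δ = 5/8.
At K = 1 the sum is 0.6250 < 0.7857; at K = 2 it is 1.0156 ≥ 0.7857.
So the minimum punishment length is K = 2.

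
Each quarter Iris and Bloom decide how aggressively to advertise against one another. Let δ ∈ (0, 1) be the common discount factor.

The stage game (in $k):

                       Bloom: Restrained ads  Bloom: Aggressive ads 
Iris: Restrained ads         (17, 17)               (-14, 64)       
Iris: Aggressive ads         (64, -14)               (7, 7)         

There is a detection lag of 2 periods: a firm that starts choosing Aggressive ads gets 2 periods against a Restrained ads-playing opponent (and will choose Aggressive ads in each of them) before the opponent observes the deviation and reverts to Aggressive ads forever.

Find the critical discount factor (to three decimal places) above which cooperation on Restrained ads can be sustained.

0.908

A deviator earns 64 for 2 periods, then 7 forever; cooperating earns 17 forever. Multiplying the IC by (1−δ):
17 ≥ 64(1−δ^2) + 7δ^2, so 57·δ^2 ≥ 47 and δ^2 ≥ 47/57.
δ ≥ (47/57)^(1/2) ≈ 0.908.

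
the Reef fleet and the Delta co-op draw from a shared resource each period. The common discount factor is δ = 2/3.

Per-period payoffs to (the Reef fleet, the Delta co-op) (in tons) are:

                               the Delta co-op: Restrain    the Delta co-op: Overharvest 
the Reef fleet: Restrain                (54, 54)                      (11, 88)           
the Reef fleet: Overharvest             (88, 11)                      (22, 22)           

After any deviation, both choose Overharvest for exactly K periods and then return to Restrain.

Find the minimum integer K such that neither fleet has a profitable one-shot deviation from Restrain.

Need Σ_{k=1}^{K} δ^k ≥ (88−54)/(54−22) = 1.0625 at δ = 2/3.
At K = 1 the sum is 0.6667 < 1.0625; at K = 2 it is 1.1111 ≥ 1.0625.
So the minimum punishment length is K = 2.

2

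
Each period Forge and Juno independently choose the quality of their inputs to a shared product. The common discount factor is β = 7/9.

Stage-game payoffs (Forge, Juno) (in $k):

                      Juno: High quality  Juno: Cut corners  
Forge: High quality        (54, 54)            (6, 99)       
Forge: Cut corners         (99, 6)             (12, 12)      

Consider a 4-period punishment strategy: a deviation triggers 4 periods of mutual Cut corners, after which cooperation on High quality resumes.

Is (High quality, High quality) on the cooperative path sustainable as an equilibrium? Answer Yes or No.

A one-shot deviation gives 99 now, then 12 for 4 periods, then back to 54.
Gain from deviating: (99−54) today; loss: (54−12) in each of the next 4 periods.
No-deviation condition: (54−12)(β+…+β^4) ≥ 99−54, i.e. β+…+β^4 ≥ 15/14.
At β = 7/9: β+…+β^4 = 2.2192 ≥ 1.0714.
So cooperation is sustainable.

Yes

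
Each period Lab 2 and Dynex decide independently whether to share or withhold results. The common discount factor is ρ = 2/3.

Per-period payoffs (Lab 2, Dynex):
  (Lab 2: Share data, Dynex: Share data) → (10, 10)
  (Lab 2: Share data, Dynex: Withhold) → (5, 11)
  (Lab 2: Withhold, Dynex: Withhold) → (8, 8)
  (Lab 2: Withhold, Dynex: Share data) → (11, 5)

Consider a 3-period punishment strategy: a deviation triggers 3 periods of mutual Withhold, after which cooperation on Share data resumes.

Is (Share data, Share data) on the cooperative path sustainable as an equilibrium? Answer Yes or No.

A one-shot deviation gives 11 now, then 8 for 3 periods, then back to 10.
Gain from deviating: (11−10) today; loss: (10−8) in each of the next 3 periods.
No-deviation condition: (10−8)(ρ+…+ρ^3) ≥ 11−10, i.e. ρ+…+ρ^3 ≥ 1/2.
At ρ = 2/3: ρ+…+ρ^3 = 1.4074 ≥ 0.5000.
So cooperation is sustainable.

Yes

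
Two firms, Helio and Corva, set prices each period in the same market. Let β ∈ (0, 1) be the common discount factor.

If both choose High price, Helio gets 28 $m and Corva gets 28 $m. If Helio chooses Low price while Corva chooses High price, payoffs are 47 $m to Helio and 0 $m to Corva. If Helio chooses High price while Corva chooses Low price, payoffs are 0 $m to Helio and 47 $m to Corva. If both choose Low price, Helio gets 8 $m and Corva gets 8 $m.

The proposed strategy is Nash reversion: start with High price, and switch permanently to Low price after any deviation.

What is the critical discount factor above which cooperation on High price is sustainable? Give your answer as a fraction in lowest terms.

28/(1−β) ≥ 47 + 8β/(1−β)
28 ≥ 47 − 39β
β ≥ 19/39.

19/39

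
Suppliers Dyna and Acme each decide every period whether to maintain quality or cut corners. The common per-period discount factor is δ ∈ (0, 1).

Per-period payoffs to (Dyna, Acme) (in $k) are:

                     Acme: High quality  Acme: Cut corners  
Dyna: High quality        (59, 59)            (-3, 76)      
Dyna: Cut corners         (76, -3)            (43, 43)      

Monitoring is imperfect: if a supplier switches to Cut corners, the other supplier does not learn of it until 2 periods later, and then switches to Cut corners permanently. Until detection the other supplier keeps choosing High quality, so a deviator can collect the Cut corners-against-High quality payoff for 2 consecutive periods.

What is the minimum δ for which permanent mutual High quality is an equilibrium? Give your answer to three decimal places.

0.718

Deviating for the 2 undetected periods gains 76−59 = 17 per period over cooperation, then loses 59−43 = 16 per period forever once punishment starts.
Gain: 17(1 + δ + … + δ^1); loss: 16·δ^2/(1−δ).
No profitable deviation ⇔ 17(1−δ^2) ≤ 16·δ^2, i.e. δ^2 ≥ 17/(17+16) = 17/33.
Hence δ ≥ (17/33)^(1/2) ≈ 0.718.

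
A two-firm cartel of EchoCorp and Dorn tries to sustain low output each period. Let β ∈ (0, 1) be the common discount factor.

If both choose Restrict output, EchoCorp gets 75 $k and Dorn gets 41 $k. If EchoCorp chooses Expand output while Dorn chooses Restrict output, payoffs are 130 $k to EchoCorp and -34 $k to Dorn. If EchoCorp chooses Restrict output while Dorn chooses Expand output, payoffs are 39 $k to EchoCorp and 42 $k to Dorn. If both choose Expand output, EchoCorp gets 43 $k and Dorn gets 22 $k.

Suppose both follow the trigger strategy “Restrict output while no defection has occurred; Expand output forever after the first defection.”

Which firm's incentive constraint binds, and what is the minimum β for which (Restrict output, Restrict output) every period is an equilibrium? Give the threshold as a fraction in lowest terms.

EchoCorp; β ≥ 55/87

EchoCorp: cooperation gives 75 each period; deviation gives 130 once then 43 forever.
  75/(1−β) ≥ 130 + 43β/(1−β) ⇒ β ≥ 55/87.
Dorn: cooperation gives 41 each period; deviation gives 42 once then 22 forever.
  β ≥ 1/20.
Both must hold, so the binding constraint is EchoCorp's: β ≥ 55/87.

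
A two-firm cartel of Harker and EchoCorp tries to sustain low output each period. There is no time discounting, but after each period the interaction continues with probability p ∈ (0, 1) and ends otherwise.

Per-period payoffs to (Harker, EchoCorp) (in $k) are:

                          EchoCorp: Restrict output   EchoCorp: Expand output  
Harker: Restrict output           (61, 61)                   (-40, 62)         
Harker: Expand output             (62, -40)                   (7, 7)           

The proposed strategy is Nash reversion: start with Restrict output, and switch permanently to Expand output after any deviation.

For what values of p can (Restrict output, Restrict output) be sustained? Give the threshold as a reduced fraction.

With no time discounting, the continuation probability p plays the role of the discount factor.
Grim-trigger IC: 61/(1−p) ≥ 62 + 7p/(1−p) ⇒ p ≥ (62−61)/(62−7) = 1/55.

1/55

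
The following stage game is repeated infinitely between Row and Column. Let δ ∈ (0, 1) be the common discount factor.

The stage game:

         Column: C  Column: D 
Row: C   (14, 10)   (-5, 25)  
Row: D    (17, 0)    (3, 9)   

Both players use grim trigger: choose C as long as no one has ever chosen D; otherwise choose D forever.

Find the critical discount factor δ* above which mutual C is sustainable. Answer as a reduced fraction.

For Row: deviation gain 17−14 = 3, per-period punishment loss 14−3 = 11. IC gives δ ≥ 3/14.
For Column: gain 15, loss 1 per period, so δ ≥ 15/16.
The tighter constraint is Column's, so cooperation needs δ ≥ 15/16.

15/16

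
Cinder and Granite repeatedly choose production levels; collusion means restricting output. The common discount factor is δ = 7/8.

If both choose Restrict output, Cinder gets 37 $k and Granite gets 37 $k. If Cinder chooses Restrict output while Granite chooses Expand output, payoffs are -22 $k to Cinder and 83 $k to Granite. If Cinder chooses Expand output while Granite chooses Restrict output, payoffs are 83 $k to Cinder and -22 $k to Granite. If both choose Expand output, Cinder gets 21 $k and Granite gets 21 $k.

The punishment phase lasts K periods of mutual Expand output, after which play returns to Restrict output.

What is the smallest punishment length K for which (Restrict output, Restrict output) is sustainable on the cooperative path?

4

IC: δ(1−δ^K)/(1−δ) ≥ (83−37)/(37−21) = 23/8.
With δ = 7/8: need 1 − δ^K ≥ 23/8·(1−7/8)/(7/8), i.e. δ^K ≤ 0.5893.
Since (7/8)^3 = 0.6699 and (7/8)^4 = 0.5862, the smallest such K is 4.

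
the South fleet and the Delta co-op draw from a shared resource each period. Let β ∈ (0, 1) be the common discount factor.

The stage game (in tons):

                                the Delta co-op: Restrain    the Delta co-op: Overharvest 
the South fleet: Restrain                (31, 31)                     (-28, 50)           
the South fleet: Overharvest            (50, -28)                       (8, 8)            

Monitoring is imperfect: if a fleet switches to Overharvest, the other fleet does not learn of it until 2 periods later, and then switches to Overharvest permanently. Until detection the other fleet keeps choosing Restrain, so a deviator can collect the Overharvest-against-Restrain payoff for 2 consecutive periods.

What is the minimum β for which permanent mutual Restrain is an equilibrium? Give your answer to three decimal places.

Deviating for the 2 undetected periods gains 50−31 = 19 per period over cooperation, then loses 31−8 = 23 per period forever once punishment starts.
Gain: 19(1 + β + … + β^1); loss: 23·β^2/(1−β).
No profitable deviation ⇔ 19(1−β^2) ≤ 23·β^2, i.e. β^2 ≥ 19/(19+23) = 19/42.
Hence β ≥ (19/42)^(1/2) ≈ 0.673.

0.673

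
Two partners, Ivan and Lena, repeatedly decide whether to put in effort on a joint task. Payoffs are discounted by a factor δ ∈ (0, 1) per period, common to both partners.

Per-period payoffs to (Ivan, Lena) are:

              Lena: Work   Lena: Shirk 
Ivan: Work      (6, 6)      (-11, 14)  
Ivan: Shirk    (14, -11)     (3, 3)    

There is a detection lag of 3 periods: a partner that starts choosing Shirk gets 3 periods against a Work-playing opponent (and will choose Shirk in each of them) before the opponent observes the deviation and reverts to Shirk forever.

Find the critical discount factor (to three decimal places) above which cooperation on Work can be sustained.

Deviating for the 3 undetected periods gains 14−6 = 8 per period over cooperation, then loses 6−3 = 3 per period forever once punishment starts.
Gain: 8(1 + δ + … + δ^2); loss: 3·δ^3/(1−δ).
No profitable deviation ⇔ 8(1−δ^3) ≤ 3·δ^3, i.e. δ^3 ≥ 8/(8+3) = 8/11.
Hence δ ≥ (8/11)^(1/3) ≈ 0.899.

0.899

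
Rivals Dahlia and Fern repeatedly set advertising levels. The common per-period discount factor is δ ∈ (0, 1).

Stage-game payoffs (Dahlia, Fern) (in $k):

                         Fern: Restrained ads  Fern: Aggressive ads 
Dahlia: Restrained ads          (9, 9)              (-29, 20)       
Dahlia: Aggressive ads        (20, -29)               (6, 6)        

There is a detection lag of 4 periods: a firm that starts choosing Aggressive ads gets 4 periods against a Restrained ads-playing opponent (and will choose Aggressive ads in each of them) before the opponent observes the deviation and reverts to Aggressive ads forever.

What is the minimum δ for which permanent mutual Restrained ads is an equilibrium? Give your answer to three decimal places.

A deviator earns 20 for 4 periods, then 6 forever; cooperating earns 9 forever. Multiplying the IC by (1−δ):
9 ≥ 20(1−δ^4) + 6δ^4, so 14·δ^4 ≥ 11 and δ^4 ≥ 11/14.
δ ≥ (11/14)^(1/4) ≈ 0.941.

0.941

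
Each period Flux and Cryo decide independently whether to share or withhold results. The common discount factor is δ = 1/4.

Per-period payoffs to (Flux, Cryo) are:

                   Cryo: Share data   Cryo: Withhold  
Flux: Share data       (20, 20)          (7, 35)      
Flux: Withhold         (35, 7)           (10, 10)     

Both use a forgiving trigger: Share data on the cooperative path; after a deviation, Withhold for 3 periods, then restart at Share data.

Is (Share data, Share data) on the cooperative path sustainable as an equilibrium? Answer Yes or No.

No

Comparing payoff streams over the 4 periods until play realigns: cooperate → 20(1+δ+…+δ^3); deviate → 35 + 10(δ+…+δ^3).
Cooperation is sustained iff (20−10)(δ+…+δ^3) ≥ 35−20.
δ+…+δ^3 = 1/4·(1−(1/4)^3)/(1−1/4) = 0.3281, and (35−20)/(20−10) = 1.5000.
0.3281 < 1.5000, so cooperation is not sustainable.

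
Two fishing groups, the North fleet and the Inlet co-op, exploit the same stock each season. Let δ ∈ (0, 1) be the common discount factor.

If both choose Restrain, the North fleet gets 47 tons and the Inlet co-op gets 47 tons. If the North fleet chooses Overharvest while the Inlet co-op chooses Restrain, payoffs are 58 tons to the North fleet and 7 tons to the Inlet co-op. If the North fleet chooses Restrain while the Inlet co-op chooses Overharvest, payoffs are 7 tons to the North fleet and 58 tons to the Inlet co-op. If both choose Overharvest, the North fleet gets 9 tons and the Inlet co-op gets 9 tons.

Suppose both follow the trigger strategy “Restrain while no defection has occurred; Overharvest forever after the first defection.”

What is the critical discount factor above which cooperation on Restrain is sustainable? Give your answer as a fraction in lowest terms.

47/(1−δ) ≥ 58 + 9δ/(1−δ)
47 ≥ 58 − 49δ
δ ≥ 11/49.

11/49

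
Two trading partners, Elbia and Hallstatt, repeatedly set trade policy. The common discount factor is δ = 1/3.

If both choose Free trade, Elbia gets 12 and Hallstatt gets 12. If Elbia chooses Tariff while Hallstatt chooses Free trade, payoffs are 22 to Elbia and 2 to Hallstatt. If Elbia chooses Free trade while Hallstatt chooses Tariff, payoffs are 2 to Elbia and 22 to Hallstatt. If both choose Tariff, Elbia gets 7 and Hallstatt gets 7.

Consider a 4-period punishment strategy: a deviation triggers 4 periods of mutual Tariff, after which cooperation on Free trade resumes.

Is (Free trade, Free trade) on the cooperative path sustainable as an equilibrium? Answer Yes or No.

IC: δ+…+δ^4 ≥ (22−12)/(12−7) = 2.
At δ = 1/3: partial sum = 0.4938 < 2.0000. Cooperation not sustainable.

No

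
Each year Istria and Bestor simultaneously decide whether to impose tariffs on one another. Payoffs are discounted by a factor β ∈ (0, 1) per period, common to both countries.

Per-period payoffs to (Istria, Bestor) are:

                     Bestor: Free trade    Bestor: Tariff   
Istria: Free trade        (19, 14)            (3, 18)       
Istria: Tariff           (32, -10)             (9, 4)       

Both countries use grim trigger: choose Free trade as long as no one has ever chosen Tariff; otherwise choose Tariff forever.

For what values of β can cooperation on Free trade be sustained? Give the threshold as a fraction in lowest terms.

Istria's threshold: (32−19)/(32−9) = 13/23.
Bestor's threshold: (18−14)/(18−4) = 2/7.
13/23 > 2/7, so Istria binds and β* = 13/23.

13/23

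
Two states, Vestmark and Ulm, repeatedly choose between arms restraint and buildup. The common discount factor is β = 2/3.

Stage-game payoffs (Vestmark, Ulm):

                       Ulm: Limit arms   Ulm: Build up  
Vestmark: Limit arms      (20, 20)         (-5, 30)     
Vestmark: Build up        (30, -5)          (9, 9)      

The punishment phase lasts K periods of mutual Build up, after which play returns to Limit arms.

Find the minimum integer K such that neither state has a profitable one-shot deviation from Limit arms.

2

No profitable deviation requires (20−9)(β+…+β^K) ≥ 30−20, i.e. β+…+β^K ≥ 10/11 ≈ 0.9091.
With β = 2/3, the partial sums are K=1: 0.6667, K=2: 1.1111.
K = 2 is the first length at which the sum reaches 0.9091.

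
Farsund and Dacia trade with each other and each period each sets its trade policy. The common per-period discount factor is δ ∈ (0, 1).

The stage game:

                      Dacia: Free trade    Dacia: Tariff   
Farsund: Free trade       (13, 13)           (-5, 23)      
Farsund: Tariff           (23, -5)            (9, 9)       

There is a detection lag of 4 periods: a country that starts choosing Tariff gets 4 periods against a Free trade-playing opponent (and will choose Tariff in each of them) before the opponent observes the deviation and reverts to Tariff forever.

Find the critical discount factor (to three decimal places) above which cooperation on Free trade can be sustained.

A deviator earns 23 for 4 periods, then 9 forever; cooperating earns 13 forever. Multiplying the IC by (1−δ):
13 ≥ 23(1−δ^4) + 9δ^4, so 14·δ^4 ≥ 10 and δ^4 ≥ 5/7.
δ ≥ (5/7)^(1/4) ≈ 0.919.

0.919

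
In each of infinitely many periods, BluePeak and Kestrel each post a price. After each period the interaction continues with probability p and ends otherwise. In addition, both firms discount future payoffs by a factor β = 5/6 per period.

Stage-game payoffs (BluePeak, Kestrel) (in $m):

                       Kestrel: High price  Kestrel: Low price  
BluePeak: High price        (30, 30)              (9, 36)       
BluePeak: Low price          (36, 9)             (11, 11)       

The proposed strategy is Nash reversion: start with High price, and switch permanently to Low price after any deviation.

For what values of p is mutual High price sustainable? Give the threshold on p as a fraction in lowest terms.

36/125

With continuation probability p and discount β, the effective per-period discount factor is βp.
Grim-trigger IC: βp ≥ (36−30)/(36−11) = 6/25.
So p ≥ (6/25)/(5/6) = 36/125.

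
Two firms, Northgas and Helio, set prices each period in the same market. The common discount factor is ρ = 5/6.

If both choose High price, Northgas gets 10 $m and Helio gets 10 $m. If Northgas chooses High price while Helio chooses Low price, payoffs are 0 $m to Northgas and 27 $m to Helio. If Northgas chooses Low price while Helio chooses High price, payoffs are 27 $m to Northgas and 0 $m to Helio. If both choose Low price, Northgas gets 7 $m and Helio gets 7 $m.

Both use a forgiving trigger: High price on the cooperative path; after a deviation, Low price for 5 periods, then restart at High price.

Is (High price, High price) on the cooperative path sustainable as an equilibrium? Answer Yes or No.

No

IC: ρ+…+ρ^5 ≥ (27−10)/(10−7) = 17/3.
At ρ = 5/6: partial sum = 2.9906 < 5.6667. Cooperation not sustainable.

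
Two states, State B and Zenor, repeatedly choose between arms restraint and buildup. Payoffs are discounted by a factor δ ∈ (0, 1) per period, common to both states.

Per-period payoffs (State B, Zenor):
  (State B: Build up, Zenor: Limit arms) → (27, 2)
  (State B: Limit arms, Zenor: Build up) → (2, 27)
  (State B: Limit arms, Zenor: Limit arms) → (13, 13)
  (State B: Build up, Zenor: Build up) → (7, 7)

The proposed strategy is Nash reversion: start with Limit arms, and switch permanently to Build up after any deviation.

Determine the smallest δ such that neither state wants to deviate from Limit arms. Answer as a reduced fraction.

Cooperation forever yields 13 each period: 13/(1−δ).
Deviating yields 27 once, then 7 forever: 27 + 7δ/(1−δ).
No profitable deviation requires 13/(1−δ) ≥ 27 + 7δ/(1−δ).
Multiplying by (1−δ): 13 ≥ 27(1−δ) + 7δ = 27 − 20δ.
So 20δ ≥ 14, i.e. δ ≥ 14/20 = 7/10.

7/10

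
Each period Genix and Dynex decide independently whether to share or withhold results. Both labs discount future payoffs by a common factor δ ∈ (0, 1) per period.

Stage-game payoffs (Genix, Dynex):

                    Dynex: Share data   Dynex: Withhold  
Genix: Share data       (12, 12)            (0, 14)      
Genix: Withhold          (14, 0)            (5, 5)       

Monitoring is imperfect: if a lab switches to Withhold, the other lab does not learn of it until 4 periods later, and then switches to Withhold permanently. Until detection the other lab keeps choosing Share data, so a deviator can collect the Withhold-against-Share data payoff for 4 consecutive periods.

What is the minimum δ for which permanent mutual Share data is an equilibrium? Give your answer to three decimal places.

0.687

The best deviation is to choose Withhold for all 4 undetected periods, earning 14 each, then 5 forever once detected.
Deviation value: 14(1−δ^4)/(1−δ) + 5δ^4/(1−δ); cooperation value: 12/(1−δ).
IC: 12 ≥ 14(1−δ^4) + 5δ^4 = 14 − 9δ^4.
So δ^4 ≥ 2/9, giving δ ≥ (2/9)^(1/4) ≈ 0.687.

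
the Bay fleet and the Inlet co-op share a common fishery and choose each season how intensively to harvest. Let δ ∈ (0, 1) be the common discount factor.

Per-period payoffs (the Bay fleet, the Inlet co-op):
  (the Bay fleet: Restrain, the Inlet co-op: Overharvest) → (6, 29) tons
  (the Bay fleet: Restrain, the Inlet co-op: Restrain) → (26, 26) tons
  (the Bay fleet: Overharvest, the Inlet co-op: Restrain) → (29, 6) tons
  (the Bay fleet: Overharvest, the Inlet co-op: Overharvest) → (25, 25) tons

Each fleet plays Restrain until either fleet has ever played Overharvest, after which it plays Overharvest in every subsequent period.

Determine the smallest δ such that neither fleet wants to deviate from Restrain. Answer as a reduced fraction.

26/(1−δ) ≥ 29 + 25δ/(1−δ)
26 ≥ 29 − 4δ
δ ≥ 3/4.

3/4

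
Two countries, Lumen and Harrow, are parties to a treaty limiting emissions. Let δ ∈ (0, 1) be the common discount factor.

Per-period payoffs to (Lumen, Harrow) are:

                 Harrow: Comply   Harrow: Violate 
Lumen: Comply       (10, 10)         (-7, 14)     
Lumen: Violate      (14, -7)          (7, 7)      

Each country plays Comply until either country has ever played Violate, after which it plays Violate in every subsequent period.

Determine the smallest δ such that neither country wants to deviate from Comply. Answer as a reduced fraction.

4/7

10/(1−δ) ≥ 14 + 7δ/(1−δ)
10 ≥ 14 − 7δ
δ ≥ 4/7.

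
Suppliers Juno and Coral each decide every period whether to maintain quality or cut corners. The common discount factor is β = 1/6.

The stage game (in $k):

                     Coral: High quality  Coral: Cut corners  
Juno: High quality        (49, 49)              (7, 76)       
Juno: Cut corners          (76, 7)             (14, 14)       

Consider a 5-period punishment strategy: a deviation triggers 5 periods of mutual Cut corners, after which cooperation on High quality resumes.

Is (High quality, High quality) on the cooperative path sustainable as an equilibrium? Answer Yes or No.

IC: β+…+β^5 ≥ (76−49)/(49−14) = 27/35.
At β = 1/6: partial sum = 0.2000 < 0.7714. Cooperation not sustainable.

No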